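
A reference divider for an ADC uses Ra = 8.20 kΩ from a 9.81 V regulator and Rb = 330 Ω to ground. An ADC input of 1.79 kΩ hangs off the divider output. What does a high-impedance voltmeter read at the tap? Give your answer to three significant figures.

The load sits in parallel with Rb: Rb‖R_L = (330 × 1790) / (330 + 1790) = 278.6 Ω.
V_out = 9.81 × 278.6 / (8200 + 278.6) = 9.81 × 278.6/8479 = 0.322 V.
(Unloaded it would have been 0.380 V.)

V_out ≈ 0.322 V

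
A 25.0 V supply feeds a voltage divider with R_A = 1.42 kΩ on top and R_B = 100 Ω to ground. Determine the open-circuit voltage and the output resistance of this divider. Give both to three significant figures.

V_th is the open-circuit tap voltage: 25.0 × 100/(1420 + 100) = 1.64 V.
With the supply zeroed, R_A and R_B appear in parallel from the tap: R_th = R_A‖R_B = (1420 × 100)/1520 = 93.4 Ω.

V_th = 1.64 V, R_th = 93.4 Ω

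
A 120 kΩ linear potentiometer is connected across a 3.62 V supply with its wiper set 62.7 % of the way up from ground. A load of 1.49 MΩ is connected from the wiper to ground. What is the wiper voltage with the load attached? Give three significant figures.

V ≈ 2.23 V

The wiper splits the pot into (1−α)R = 44.76 kΩ above and αR = 75.24 kΩ below.
Lower section ‖ load = 71.62 kΩ.
V_wiper = 3.62 × 71.62/(44.76 + 71.62) = 2.23 V.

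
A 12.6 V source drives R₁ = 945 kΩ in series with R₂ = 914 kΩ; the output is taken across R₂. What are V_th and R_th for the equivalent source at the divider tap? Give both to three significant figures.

V_th = 6.19 V, R_th = 465 kΩ

V_th is the open-circuit tap voltage: 12.6 × 914/(945 + 914) = 6.19 V.
With the supply zeroed, R₁ and R₂ appear in parallel from the tap: R_th = R₁‖R₂ = (945 × 914)/1859 = 465 kΩ.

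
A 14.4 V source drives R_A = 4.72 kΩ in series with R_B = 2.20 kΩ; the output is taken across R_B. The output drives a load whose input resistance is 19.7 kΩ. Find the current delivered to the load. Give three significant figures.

R_B‖R_L = 1.979 kΩ; V_out = 14.4 × 1.979/6.699 = 4.254 V.
I_L = V_out / R_L = 4.254 / 19.7 kΩ = 0.216 mA.

I_L ≈ 0.216 mA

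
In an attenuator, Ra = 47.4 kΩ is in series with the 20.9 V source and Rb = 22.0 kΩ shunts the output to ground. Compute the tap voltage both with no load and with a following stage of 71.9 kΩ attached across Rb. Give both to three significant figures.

Unloaded: 6.63 V; loaded: 5.48 V

Open-circuit: V = 20.9 × 22.0/(47.4 + 22.0) = 6.63 V.
With the load, Rb becomes Rb‖R_L = 16.85 kΩ, so V = 20.9 × 16.85/64.25 = 5.48 V.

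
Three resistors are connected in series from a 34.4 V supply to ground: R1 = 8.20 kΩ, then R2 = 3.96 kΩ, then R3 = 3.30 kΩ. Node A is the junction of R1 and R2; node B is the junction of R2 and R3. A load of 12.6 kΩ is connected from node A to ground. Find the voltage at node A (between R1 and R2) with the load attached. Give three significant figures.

V ≈ 12.4 V

Below node A the series string R2+R3 = 7.260 kΩ sits in parallel with the 12.6 kΩ load: 4.606 kΩ.
V_A = 34.4 × 4.606/(8.20 + 4.606) = 12.4 V.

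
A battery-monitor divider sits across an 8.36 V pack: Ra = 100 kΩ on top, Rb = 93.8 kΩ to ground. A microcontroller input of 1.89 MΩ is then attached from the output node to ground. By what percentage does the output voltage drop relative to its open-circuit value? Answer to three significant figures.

2.50 %

The divider's output (Thévenin) resistance is Ra‖Rb = 48.40 kΩ.
Fractional drop under load = R_th/(R_th + R_L) = 48.40 / (48.40 + 1890) = 0.02497.
So the output falls by 2.50 %.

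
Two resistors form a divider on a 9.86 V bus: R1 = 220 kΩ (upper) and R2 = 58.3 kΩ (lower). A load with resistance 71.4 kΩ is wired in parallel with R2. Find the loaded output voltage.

V_out ≈ 1.26 V

The load sits in parallel with R2: R2‖R_L = (58.3 × 71.4) / (58.3 + 71.4) = 32.09 kΩ.
V_out = 9.86 × 32.09 / (220 + 32.09) = 9.86 × 32.09/252.1 = 1.26 V.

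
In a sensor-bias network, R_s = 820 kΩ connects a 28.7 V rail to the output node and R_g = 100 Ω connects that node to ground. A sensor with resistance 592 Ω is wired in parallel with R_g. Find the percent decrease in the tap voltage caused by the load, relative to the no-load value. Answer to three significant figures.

14.4 %

The divider's output (Thévenin) resistance is R_s‖R_g = 99.99 Ω.
Fractional drop under load = R_th/(R_th + R_L) = 99.99 / (99.99 + 592) = 0.1445.
So the output falls by 14.4 %.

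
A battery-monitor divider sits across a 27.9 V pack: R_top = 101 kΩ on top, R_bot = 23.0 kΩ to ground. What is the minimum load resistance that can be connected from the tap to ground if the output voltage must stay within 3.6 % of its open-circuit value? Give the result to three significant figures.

R_L(min) ≈ 502 kΩ

Output resistance R_th = R_top‖R_bot = (101 × 23.0)/124.0 = 18.73 kΩ.
The fractional drop is R_th/(R_th + R_L); requiring this ≤ 0.0360 gives R_L ≥ R_th(1/0.0360 − 1) = 18.73 × 26.78 = 502 kΩ.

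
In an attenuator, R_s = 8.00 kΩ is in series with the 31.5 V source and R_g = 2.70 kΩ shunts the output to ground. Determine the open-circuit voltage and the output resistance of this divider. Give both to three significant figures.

V_th is the open-circuit tap voltage: 31.5 × 2.70/(8.00 + 2.70) = 7.95 V.
With the supply zeroed, R_s and R_g appear in parallel from the tap: R_th = R_s‖R_g = (8.00 × 2.70)/10.70 = 2.02 kΩ.

V_th = 7.95 V, R_th = 2.02 kΩ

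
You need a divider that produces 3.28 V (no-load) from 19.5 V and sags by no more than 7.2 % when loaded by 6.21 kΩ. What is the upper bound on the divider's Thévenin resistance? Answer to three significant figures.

R_th ≤ 482 Ω

Loading drop = R_th/(R_th + R_L) ≤ 0.0720, so R_th ≤ R_L · ε/(1−ε) = 6.21 kΩ × 0.0720/0.9280 = 482 Ω.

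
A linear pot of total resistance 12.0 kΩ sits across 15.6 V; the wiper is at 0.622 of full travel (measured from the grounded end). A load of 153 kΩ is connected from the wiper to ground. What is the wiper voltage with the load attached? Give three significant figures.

The wiper splits the pot into (1−α)R = 4.536 kΩ above and αR = 7.464 kΩ below.
Lower section ‖ load = 7.117 kΩ.
V_wiper = 15.6 × 7.117/(4.536 + 7.117) = 9.53 V.

V ≈ 9.53 V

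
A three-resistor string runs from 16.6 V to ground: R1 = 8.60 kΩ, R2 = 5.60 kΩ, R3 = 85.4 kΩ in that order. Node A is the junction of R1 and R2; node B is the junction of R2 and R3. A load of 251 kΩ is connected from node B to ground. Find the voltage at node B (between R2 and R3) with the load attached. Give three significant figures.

At node B, R3 is in parallel with the load: R3‖R_L = 63.72 kΩ.
Below node A the resistance is R2 + (R3‖R_L) = 69.32 kΩ, so V_A = 16.6 × 69.32/77.92 = 14.77 V.
Then V_B = V_A × (R3‖R_L)/(R2 + R3‖R_L) = 14.77 × 63.72/69.32 = 13.6 V.

V ≈ 13.6 V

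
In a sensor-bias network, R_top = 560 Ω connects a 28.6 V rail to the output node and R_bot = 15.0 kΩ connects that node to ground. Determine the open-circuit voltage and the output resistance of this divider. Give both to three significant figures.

V_th = 27.6 V, R_th = 540 Ω

V_th is the open-circuit tap voltage: 28.6 × 15000/(560 + 15000) = 27.6 V.
With the supply zeroed, R_top and R_bot appear in parallel from the tap: R_th = R_top‖R_bot = (560 × 15000)/15560 = 540 Ω.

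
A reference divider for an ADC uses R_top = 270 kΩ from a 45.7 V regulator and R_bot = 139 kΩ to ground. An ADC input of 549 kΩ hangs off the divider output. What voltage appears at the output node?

V_out ≈ 13.3 V

The load sits in parallel with R_bot: R_bot‖R_L = (139 × 549) / (139 + 549) = 110.9 kΩ.
V_out = 45.7 × 110.9 / (270 + 110.9) = 45.7 × 110.9/380.9 = 13.3 V.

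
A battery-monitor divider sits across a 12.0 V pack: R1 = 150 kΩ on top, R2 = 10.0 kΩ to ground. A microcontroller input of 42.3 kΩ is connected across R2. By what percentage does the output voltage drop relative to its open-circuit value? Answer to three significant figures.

18.1 %

Unloaded V = 12.0 × 10.0/160.0 = 0.7500 V.
Loaded: R2‖R_L = 8.088 kΩ, giving V = 12.0 × 8.088/158.1 = 0.6139 V.
Drop = (0.7500 − 0.6139) / 0.7500 = 18.1 %.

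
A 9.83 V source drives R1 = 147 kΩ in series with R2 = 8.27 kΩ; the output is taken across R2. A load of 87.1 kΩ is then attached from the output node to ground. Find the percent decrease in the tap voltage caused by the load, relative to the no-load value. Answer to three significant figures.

Unloaded V = 9.83 × 8.27/155.3 = 0.52357 V.
Loaded: R2‖R_L = 7.553 kΩ, giving V = 9.83 × 7.553/154.6 = 0.48038 V.
Drop = (0.52357 − 0.48038) / 0.52357 = 8.25 %.

8.25 %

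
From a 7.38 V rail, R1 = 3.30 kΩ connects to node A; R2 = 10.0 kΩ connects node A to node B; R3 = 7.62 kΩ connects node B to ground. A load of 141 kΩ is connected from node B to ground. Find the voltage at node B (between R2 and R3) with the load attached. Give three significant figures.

V ≈ 2.60 V

At node B, R3 is in parallel with the load: R3‖R_L = 7.229 kΩ.
Below node A the resistance is R2 + (R3‖R_L) = 17.23 kΩ, so V_A = 7.38 × 17.23/20.53 = 6.194 V.
Then V_B = V_A × (R3‖R_L)/(R2 + R3‖R_L) = 6.194 × 7.229/17.23 = 2.60 V.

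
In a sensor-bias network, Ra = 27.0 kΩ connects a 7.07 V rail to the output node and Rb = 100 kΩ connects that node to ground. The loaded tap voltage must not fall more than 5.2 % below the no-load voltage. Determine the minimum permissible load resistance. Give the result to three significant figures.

R_L(min) ≈ 388 kΩ

Output resistance R_th = Ra‖Rb = (27.0 × 100)/127.0 = 21.26 kΩ.
The fractional drop is R_th/(R_th + R_L); requiring this ≤ 0.0520 gives R_L ≥ R_th(1/0.0520 − 1) = 21.26 × 18.23 = 388 kΩ.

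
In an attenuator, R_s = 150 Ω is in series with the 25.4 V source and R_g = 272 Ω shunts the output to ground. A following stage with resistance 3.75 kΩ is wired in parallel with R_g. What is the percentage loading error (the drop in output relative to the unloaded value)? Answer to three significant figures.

The divider's output (Thévenin) resistance is R_s‖R_g = 96.68 Ω.
Fractional drop under load = R_th/(R_th + R_L) = 96.68 / (96.68 + 3750) = 0.02513.
So the output falls by 2.51 %.

2.51 %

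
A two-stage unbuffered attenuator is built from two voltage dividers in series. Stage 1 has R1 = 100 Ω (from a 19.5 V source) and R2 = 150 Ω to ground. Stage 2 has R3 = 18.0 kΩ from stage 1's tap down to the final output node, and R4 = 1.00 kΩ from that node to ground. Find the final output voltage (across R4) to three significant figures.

V_out ≈ 0.614 V

Stage 2 presents R3+R4 = 19000 Ω as a load on stage 1's tap.
Stage 1's lower leg becomes R2‖(R3+R4) = 148.8 Ω, so V_mid = 19.5 × 148.8/248.8 = 11.66 V.
Stage 2 is itself unloaded: V_out = V_mid × R4/(R3+R4) = 11.66 × 1000/19000 = 0.614 V.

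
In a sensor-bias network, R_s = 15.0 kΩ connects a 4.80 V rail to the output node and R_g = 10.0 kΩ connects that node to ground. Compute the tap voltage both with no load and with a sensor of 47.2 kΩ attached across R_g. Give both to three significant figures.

Unloaded: 1.92 V; loaded: 1.70 V

Open-circuit: V = 4.80 × 10.0/(15.0 + 10.0) = 1.92 V.
With the load, R_g becomes R_g‖R_L = 8.252 kΩ, so V = 4.80 × 8.252/23.25 = 1.70 V.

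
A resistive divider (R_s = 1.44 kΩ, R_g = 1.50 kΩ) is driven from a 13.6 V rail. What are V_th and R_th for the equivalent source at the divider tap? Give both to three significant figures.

V_th is the open-circuit tap voltage: 13.6 × 1.50/(1.44 + 1.50) = 6.94 V.
With the supply zeroed, R_s and R_g appear in parallel from the tap: R_th = R_s‖R_g = (1.44 × 1.50)/2.940 = 735 Ω.

V_th = 6.94 V, R_th = 735 Ω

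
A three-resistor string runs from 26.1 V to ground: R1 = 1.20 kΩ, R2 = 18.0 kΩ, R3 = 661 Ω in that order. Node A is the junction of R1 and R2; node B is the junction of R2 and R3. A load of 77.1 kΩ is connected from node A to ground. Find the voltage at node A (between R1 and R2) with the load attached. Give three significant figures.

Below node A the series string R2+R3 = 18660 Ω sits in parallel with the 77100 Ω load: 15020 Ω.
V_A = 26.1 × 15020/(1200 + 15020) = 24.2 V.

V ≈ 24.2 V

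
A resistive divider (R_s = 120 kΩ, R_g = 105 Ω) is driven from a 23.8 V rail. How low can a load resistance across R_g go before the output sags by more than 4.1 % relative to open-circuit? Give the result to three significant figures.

R_L(min) ≈ 2.45 kΩ

Output resistance R_th = R_s‖R_g = (120000 × 105)/120100 = 104.9 Ω.
The fractional drop is R_th/(R_th + R_L); requiring this ≤ 0.0410 gives R_L ≥ R_th(1/0.0410 − 1) = 104.9 × 23.39 = 2.45 kΩ.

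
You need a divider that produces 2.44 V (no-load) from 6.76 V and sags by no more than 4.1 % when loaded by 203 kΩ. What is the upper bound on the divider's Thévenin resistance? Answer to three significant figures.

Loading drop = R_th/(R_th + R_L) ≤ 0.0410, so R_th ≤ R_L · ε/(1−ε) = 203 kΩ × 0.0410/0.9590 = 8.68 kΩ.
(Any R1, R2 with R2/(R1+R2) = 0.361 and R1‖R2 ≤ 8.68 kΩ will meet the spec.)

R_th ≤ 8.68 kΩ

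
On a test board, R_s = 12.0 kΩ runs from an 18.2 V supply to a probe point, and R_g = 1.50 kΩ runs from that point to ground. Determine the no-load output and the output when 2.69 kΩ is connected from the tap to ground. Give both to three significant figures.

Unloaded: 2.02 V; loaded: 1.35 V

Open-circuit: V = 18.2 × 1.50/(12.0 + 1.50) = 2.02 V.
With the load, R_g becomes R_g‖R_L = 0.9630 kΩ, so V = 18.2 × 0.9630/12.96 = 1.35 V.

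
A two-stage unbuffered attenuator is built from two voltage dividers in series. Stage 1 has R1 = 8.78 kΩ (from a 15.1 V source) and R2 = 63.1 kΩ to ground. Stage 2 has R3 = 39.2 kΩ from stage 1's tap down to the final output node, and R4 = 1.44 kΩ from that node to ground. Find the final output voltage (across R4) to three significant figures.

Stage 2 presents R3+R4 = 40.64 kΩ as a load on stage 1's tap.
Stage 1's lower leg becomes R2‖(R3+R4) = 24.72 kΩ, so V_mid = 15.1 × 24.72/33.50 = 11.14 V.
Stage 2 is itself unloaded: V_out = V_mid × R4/(R3+R4) = 11.14 × 1.44/40.64 = 0.395 V.

V_out ≈ 0.395 V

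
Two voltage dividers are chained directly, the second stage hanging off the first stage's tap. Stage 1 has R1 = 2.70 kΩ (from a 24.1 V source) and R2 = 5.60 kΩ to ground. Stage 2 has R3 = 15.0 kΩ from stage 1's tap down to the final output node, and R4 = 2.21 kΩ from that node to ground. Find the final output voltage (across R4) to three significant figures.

Stage 2 presents R3+R4 = 17.21 kΩ as a load on stage 1's tap.
Stage 1's lower leg becomes R2‖(R3+R4) = 4.225 kΩ, so V_mid = 24.1 × 4.225/6.925 = 14.70 V.
Stage 2 is itself unloaded: V_out = V_mid × R4/(R3+R4) = 14.70 × 2.21/17.21 = 1.89 V.

V_out ≈ 1.89 V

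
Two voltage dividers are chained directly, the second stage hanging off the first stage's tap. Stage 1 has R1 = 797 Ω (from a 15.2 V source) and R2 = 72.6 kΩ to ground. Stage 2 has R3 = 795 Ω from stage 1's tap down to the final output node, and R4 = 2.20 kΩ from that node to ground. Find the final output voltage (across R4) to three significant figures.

Stage 2 presents R3+R4 = 2995 Ω as a load on stage 1's tap.
Stage 1's lower leg becomes R2‖(R3+R4) = 2876 Ω, so V_mid = 15.2 × 2876/3673 = 11.90 V.
Stage 2 is itself unloaded: V_out = V_mid × R4/(R3+R4) = 11.90 × 2200/2995 = 8.74 V.

V_out ≈ 8.74 V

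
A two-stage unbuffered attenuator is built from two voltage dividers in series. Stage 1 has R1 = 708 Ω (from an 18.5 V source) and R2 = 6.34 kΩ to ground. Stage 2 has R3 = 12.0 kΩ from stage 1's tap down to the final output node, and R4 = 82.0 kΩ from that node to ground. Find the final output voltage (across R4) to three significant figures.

V_out ≈ 14.4 V

Stage 2 presents R3+R4 = 94000 Ω as a load on stage 1's tap.
Stage 1's lower leg becomes R2‖(R3+R4) = 5939 Ω, so V_mid = 18.5 × 5939/6647 = 16.53 V.
Stage 2 is itself unloaded: V_out = V_mid × R4/(R3+R4) = 16.53 × 82000/94000 = 14.4 V.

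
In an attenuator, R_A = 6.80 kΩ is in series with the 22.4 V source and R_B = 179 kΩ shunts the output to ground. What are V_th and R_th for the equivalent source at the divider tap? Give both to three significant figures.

V_th = 21.6 V, R_th = 6.55 kΩ

V_th is the open-circuit tap voltage: 22.4 × 179/(6.80 + 179) = 21.6 V.
With the supply zeroed, R_A and R_B appear in parallel from the tap: R_th = R_A‖R_B = (6.80 × 179)/185.8 = 6.55 kΩ.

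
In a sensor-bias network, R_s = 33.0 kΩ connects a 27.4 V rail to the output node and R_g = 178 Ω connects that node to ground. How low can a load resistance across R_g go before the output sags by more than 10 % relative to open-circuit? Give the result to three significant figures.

Output resistance R_th = R_s‖R_g = (33000 × 178)/33180 = 177.0 Ω.
The fractional drop is R_th/(R_th + R_L); requiring this ≤ 0.100 gives R_L ≥ R_th(1/0.100 − 1) = 177.0 × 9.000 = 1.59 kΩ.

R_L(min) ≈ 1.59 kΩ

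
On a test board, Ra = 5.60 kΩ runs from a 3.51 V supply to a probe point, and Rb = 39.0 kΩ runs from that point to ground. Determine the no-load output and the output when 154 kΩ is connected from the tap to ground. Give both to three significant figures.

Open-circuit: V = 3.51 × 39.0/(5.60 + 39.0) = 3.07 V.
With the load, Rb becomes Rb‖R_L = 31.12 kΩ, so V = 3.51 × 31.12/36.72 = 2.97 V.

Unloaded: 3.07 V; loaded: 2.97 V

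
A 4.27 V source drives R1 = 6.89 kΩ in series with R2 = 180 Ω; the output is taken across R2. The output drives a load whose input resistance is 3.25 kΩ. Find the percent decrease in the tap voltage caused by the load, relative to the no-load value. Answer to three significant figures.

The divider's output (Thévenin) resistance is R1‖R2 = 175.4 Ω.
Fractional drop under load = R_th/(R_th + R_L) = 175.4 / (175.4 + 3250) = 0.05121.
So the output falls by 5.12 %.

5.12 %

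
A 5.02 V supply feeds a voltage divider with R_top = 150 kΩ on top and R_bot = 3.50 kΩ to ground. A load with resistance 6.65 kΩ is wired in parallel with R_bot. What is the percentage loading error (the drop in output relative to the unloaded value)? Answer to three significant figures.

34.0 %

Unloaded V = 5.02 × 3.50/153.5 = 0.1145 V.
Loaded: R_bot‖R_L = 2.293 kΩ, giving V = 5.02 × 2.293/152.3 = 0.07559 V.
Drop = (0.1145 − 0.07559) / 0.1145 = 34.0 %.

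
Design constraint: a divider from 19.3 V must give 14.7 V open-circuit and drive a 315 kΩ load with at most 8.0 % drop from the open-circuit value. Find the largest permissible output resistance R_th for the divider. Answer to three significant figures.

Loading drop = R_th/(R_th + R_L) ≤ 0.0800, so R_th ≤ R_L · ε/(1−ε) = 315 kΩ × 0.0800/0.9200 = 27.4 kΩ.

R_th ≤ 27.4 kΩ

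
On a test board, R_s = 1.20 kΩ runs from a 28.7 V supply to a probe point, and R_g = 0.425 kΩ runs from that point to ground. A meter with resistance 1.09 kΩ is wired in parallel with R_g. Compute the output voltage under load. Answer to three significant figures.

V_out ≈ 5.83 V

The load sits in parallel with R_g: R_g‖R_L = (425 × 1090) / (425 + 1090) = 305.8 Ω.
V_out = 28.7 × 305.8 / (1200 + 305.8) = 28.7 × 305.8/1506 = 5.83 V.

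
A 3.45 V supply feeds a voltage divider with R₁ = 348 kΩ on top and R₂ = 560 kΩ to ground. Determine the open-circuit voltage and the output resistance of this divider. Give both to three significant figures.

V_th is the open-circuit tap voltage: 3.45 × 560/(348 + 560) = 2.13 V.
With the supply zeroed, R₁ and R₂ appear in parallel from the tap: R_th = R₁‖R₂ = (348 × 560)/908.0 = 215 kΩ.

V_th = 2.13 V, R_th = 215 kΩ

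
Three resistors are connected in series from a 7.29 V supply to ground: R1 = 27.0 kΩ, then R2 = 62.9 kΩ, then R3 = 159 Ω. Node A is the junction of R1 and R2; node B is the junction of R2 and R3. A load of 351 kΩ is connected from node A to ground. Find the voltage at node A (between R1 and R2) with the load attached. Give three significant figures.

V ≈ 4.84 V

Below node A the series string R2+R3 = 63060 Ω sits in parallel with the 351000 Ω load: 53460 Ω.
V_A = 7.29 × 53460/(27000 + 53460) = 4.84 V.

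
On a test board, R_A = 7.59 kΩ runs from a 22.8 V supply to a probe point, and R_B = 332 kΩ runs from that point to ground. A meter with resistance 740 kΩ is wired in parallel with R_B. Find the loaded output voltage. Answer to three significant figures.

V_out ≈ 22.1 V

The load sits in parallel with R_B: R_B‖R_L = (332 × 740) / (332 + 740) = 229.2 kΩ.
V_out = 22.8 × 229.2 / (7.59 + 229.2) = 22.8 × 229.2/236.8 = 22.1 V.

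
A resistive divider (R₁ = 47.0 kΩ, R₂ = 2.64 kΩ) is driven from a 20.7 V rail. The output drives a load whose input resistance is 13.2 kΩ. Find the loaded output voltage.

The load sits in parallel with R₂: R₂‖R_L = (2.64 × 13.2) / (2.64 + 13.2) = 2.200 kΩ.
V_out = 20.7 × 2.200 / (47.0 + 2.200) = 20.7 × 2.200/49.20 = 0.926 V.
(Unloaded it would have been 1.10 V.)

V_out ≈ 0.926 V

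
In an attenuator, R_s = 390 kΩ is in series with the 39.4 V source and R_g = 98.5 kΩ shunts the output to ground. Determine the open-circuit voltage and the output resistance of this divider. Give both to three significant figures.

V_th = 7.94 V, R_th = 78.6 kΩ

V_th is the open-circuit tap voltage: 39.4 × 98.5/(390 + 98.5) = 7.94 V.
With the supply zeroed, R_s and R_g appear in parallel from the tap: R_th = R_s‖R_g = (390 × 98.5)/488.5 = 78.6 kΩ.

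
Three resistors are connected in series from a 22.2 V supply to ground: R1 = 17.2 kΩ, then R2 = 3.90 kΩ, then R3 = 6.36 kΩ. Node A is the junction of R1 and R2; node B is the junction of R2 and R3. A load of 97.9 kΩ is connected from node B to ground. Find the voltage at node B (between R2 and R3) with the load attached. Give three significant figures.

V ≈ 4.90 V

At node B, R3 is in parallel with the load: R3‖R_L = 5.972 kΩ.
Below node A the resistance is R2 + (R3‖R_L) = 9.872 kΩ, so V_A = 22.2 × 9.872/27.07 = 8.095 V.
Then V_B = V_A × (R3‖R_L)/(R2 + R3‖R_L) = 8.095 × 5.972/9.872 = 4.90 V.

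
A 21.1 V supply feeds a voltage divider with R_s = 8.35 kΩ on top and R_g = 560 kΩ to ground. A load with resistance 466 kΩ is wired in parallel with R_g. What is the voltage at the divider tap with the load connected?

V_out ≈ 20.4 V

The load sits in parallel with R_g: R_g‖R_L = (560 × 466) / (560 + 466) = 254.3 kΩ.
V_out = 21.1 × 254.3 / (8.35 + 254.3) = 21.1 × 254.3/262.7 = 20.4 V.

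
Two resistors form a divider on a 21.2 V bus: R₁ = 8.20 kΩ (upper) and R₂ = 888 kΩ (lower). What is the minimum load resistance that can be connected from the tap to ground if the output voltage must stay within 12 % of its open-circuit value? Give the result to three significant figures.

Output resistance R_th = R₁‖R₂ = (8.20 × 888)/896.2 = 8.125 kΩ.
The fractional drop is R_th/(R_th + R_L); requiring this ≤ 0.120 gives R_L ≥ R_th(1/0.120 − 1) = 8.125 × 7.333 = 59.6 kΩ.

R_L(min) ≈ 59.6 kΩ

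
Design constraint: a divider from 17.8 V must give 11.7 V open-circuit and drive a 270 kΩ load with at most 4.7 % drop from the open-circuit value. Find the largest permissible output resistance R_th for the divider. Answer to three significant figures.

R_th ≤ 13.3 kΩ

Loading drop = R_th/(R_th + R_L) ≤ 0.0470, so R_th ≤ R_L · ε/(1−ε) = 270 kΩ × 0.0470/0.9530 = 13.3 kΩ.
(Any R1, R2 with R2/(R1+R2) = 0.657 and R1‖R2 ≤ 13.3 kΩ will meet the spec.)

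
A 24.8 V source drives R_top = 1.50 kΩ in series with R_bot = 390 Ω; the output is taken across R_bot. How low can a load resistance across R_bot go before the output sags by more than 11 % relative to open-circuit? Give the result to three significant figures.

Output resistance R_th = R_top‖R_bot = (1500 × 390)/1890 = 309.5 Ω.
The fractional drop is R_th/(R_th + R_L); requiring this ≤ 0.110 gives R_L ≥ R_th(1/0.110 − 1) = 309.5 × 8.091 = 2.50 kΩ.

R_L(min) ≈ 2.50 kΩ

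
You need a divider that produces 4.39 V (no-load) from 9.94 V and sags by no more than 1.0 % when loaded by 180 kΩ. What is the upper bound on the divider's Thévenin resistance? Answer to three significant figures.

R_th ≤ 1.82 kΩ

Loading drop = R_th/(R_th + R_L) ≤ 0.0100, so R_th ≤ R_L · ε/(1−ε) = 180 kΩ × 0.0100/0.9900 = 1.82 kΩ.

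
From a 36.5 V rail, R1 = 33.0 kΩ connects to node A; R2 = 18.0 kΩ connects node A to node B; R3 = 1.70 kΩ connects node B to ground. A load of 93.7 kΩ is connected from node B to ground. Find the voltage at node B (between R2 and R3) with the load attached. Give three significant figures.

At node B, R3 is in parallel with the load: R3‖R_L = 1.670 kΩ.
Below node A the resistance is R2 + (R3‖R_L) = 19.67 kΩ, so V_A = 36.5 × 19.67/52.67 = 13.63 V.
Then V_B = V_A × (R3‖R_L)/(R2 + R3‖R_L) = 13.63 × 1.670/19.67 = 1.16 V.

V ≈ 1.16 V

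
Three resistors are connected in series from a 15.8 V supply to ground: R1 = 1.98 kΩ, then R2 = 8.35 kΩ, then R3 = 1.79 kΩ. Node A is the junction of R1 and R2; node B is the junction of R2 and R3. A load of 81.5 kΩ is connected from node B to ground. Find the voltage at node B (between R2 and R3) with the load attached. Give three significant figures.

At node B, R3 is in parallel with the load: R3‖R_L = 1.752 kΩ.
Below node A the resistance is R2 + (R3‖R_L) = 10.10 kΩ, so V_A = 15.8 × 10.10/12.08 = 13.21 V.
Then V_B = V_A × (R3‖R_L)/(R2 + R3‖R_L) = 13.21 × 1.752/10.10 = 2.29 V.

V ≈ 2.29 V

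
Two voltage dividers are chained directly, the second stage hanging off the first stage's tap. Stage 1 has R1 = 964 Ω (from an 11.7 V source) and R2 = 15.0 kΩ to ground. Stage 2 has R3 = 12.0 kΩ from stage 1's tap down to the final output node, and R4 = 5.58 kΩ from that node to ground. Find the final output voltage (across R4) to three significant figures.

Stage 2 presents R3+R4 = 17580 Ω as a load on stage 1's tap.
Stage 1's lower leg becomes R2‖(R3+R4) = 8094 Ω, so V_mid = 11.7 × 8094/9058 = 10.45 V.
Stage 2 is itself unloaded: V_out = V_mid × R4/(R3+R4) = 10.45 × 5580/17580 = 3.32 V.

V_out ≈ 3.32 V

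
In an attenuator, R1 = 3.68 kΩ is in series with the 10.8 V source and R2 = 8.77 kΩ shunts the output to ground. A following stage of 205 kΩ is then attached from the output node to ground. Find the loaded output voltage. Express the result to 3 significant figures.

V_out ≈ 7.51 V

The load sits in parallel with R2: R2‖R_L = (8.77 × 205) / (8.77 + 205) = 8.410 kΩ.
V_out = 10.8 × 8.410 / (3.68 + 8.410) = 10.8 × 8.410/12.09 = 7.51 V.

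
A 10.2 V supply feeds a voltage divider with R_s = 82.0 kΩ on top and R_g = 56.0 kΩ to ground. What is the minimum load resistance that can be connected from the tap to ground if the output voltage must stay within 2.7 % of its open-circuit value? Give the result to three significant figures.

R_L(min) ≈ 1.20 MΩ

Output resistance R_th = R_s‖R_g = (82.0 × 56.0)/138.0 = 33.28 kΩ.
The fractional drop is R_th/(R_th + R_L); requiring this ≤ 0.0270 gives R_L ≥ R_th(1/0.0270 − 1) = 33.28 × 36.04 = 1.20 MΩ.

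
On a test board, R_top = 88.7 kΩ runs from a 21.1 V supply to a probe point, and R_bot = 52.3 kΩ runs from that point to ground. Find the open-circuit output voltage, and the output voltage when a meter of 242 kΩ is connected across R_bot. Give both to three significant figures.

Unloaded: 7.83 V; loaded: 6.89 V

Open-circuit: V = 21.1 × 52.3/(88.7 + 52.3) = 7.83 V.
With the load, R_bot becomes R_bot‖R_L = 43.01 kΩ, so V = 21.1 × 43.01/131.7 = 6.89 V.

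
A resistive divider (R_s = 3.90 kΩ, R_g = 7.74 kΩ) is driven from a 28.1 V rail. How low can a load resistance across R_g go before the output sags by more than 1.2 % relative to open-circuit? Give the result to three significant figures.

Output resistance R_th = R_s‖R_g = (3.90 × 7.74)/11.64 = 2.593 kΩ.
The fractional drop is R_th/(R_th + R_L); requiring this ≤ 0.0120 gives R_L ≥ R_th(1/0.0120 − 1) = 2.593 × 82.33 = 214 kΩ.

R_L(min) ≈ 214 kΩ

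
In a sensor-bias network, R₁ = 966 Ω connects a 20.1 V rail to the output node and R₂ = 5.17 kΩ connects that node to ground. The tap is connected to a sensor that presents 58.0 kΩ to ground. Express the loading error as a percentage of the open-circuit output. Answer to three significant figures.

The divider's output (Thévenin) resistance is R₁‖R₂ = 813.9 Ω.
Fractional drop under load = R_th/(R_th + R_L) = 813.9 / (813.9 + 58000) = 0.01384.
So the output falls by 1.38 %.

1.38 %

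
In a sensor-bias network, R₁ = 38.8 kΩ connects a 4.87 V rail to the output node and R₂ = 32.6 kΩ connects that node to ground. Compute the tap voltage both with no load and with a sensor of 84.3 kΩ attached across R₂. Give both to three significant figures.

Open-circuit: V = 4.87 × 32.6/(38.8 + 32.6) = 2.22 V.
With the load, R₂ becomes R₂‖R_L = 23.51 kΩ, so V = 4.87 × 23.51/62.31 = 1.84 V.

Unloaded: 2.22 V; loaded: 1.84 V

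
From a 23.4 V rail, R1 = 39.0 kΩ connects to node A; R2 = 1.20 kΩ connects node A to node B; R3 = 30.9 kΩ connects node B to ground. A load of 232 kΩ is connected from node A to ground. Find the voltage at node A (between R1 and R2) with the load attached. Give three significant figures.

V ≈ 9.82 V

Below node A the series string R2+R3 = 32.10 kΩ sits in parallel with the 232 kΩ load: 28.20 kΩ.
V_A = 23.4 × 28.20/(39.0 + 28.20) = 9.82 V.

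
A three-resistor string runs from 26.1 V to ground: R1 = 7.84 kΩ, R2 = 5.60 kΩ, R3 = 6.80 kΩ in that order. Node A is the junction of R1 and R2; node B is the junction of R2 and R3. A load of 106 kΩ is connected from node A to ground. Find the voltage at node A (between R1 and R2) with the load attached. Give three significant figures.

Below node A the series string R2+R3 = 12.40 kΩ sits in parallel with the 106 kΩ load: 11.10 kΩ.
V_A = 26.1 × 11.10/(7.84 + 11.10) = 15.3 V.

V ≈ 15.3 V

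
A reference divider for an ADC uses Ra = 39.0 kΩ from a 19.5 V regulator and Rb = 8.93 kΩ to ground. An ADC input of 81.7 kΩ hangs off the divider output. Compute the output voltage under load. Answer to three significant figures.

V_out ≈ 3.34 V

The load sits in parallel with Rb: Rb‖R_L = (8.93 × 81.7) / (8.93 + 81.7) = 8.050 kΩ.
V_out = 19.5 × 8.050 / (39.0 + 8.050) = 19.5 × 8.050/47.05 = 3.34 V.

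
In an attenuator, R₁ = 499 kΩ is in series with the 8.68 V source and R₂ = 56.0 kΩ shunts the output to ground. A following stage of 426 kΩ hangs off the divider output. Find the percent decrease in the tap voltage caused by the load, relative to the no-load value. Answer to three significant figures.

10.6 %

Unloaded V = 8.68 × 56.0/555.0 = 0.87582 V.
Loaded: R₂‖R_L = 49.49 kΩ, giving V = 8.68 × 49.49/548.5 = 0.78325 V.
Drop = (0.87582 − 0.78325) / 0.87582 = 10.6 %.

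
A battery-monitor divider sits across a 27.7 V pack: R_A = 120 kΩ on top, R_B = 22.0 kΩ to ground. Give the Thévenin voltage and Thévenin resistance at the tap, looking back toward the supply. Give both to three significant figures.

V_th = 4.29 V, R_th = 18.6 kΩ

V_th is the open-circuit tap voltage: 27.7 × 22.0/(120 + 22.0) = 4.29 V.
With the supply zeroed, R_A and R_B appear in parallel from the tap: R_th = R_A‖R_B = (120 × 22.0)/142.0 = 18.6 kΩ.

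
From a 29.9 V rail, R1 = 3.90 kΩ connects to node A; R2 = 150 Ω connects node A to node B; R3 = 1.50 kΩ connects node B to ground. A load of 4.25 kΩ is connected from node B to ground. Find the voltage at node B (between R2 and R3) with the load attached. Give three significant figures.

V ≈ 6.43 V

At node B, R3 is in parallel with the load: R3‖R_L = 1109 Ω.
Below node A the resistance is R2 + (R3‖R_L) = 1259 Ω, so V_A = 29.9 × 1259/5159 = 7.295 V.
Then V_B = V_A × (R3‖R_L)/(R2 + R3‖R_L) = 7.295 × 1109/1259 = 6.43 V.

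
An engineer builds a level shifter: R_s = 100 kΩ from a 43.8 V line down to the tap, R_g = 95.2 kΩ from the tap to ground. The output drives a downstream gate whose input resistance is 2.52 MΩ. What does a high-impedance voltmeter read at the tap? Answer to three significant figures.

The load sits in parallel with R_g: R_g‖R_L = (95.2 × 2520) / (95.2 + 2520) = 91.73 kΩ.
V_out = 43.8 × 91.73 / (100 + 91.73) = 43.8 × 91.73/191.7 = 21.0 V.

V_out ≈ 21.0 V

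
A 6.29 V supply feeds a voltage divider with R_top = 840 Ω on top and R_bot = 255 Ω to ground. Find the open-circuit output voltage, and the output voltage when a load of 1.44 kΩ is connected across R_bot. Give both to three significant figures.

Unloaded: 1.46 V; loaded: 1.29 V

Open-circuit: V = 6.29 × 255/(840 + 255) = 1.46 V.
With the load, R_bot becomes R_bot‖R_L = 216.6 Ω, so V = 6.29 × 216.6/1057 = 1.29 V.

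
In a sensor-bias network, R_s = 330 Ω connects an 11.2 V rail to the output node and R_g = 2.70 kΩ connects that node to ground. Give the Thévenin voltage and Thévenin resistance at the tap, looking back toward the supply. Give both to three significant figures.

V_th = 9.98 V, R_th = 294 Ω

V_th is the open-circuit tap voltage: 11.2 × 2700/(330 + 2700) = 9.98 V.
With the supply zeroed, R_s and R_g appear in parallel from the tap: R_th = R_s‖R_g = (330 × 2700)/3030 = 294 Ω.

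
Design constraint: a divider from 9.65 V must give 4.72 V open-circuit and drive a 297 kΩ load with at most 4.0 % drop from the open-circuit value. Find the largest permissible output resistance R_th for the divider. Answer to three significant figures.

Loading drop = R_th/(R_th + R_L) ≤ 0.0400, so R_th ≤ R_L · ε/(1−ε) = 297 kΩ × 0.0400/0.9600 = 12.4 kΩ.
(Any R1, R2 with R2/(R1+R2) = 0.489 and R1‖R2 ≤ 12.4 kΩ will meet the spec.)

R_th ≤ 12.4 kΩ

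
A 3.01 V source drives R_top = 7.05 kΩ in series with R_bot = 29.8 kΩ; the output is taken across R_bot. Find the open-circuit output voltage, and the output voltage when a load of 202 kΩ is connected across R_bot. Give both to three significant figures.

Open-circuit: V = 3.01 × 29.8/(7.05 + 29.8) = 2.43 V.
With the load, R_bot becomes R_bot‖R_L = 25.97 kΩ, so V = 3.01 × 25.97/33.02 = 2.37 V.

Unloaded: 2.43 V; loaded: 2.37 V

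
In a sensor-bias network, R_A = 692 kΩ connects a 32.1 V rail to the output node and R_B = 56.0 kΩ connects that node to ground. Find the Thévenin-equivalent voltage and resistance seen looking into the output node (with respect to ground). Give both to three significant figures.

V_th = 2.40 V, R_th = 51.8 kΩ

V_th is the open-circuit tap voltage: 32.1 × 56.0/(692 + 56.0) = 2.40 V.
With the supply zeroed, R_A and R_B appear in parallel from the tap: R_th = R_A‖R_B = (692 × 56.0)/748.0 = 51.8 kΩ.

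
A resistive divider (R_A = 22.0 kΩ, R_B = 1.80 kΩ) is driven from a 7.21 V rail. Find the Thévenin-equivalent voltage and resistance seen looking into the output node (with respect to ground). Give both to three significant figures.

V_th = 0.545 V, R_th = 1.66 kΩ

V_th is the open-circuit tap voltage: 7.21 × 1.80/(22.0 + 1.80) = 0.545 V.
With the supply zeroed, R_A and R_B appear in parallel from the tap: R_th = R_A‖R_B = (22.0 × 1.80)/23.80 = 1.66 kΩ.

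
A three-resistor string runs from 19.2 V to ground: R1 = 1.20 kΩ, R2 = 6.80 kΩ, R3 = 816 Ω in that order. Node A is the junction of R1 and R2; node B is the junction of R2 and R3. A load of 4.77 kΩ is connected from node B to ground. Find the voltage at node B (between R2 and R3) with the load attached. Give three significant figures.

At node B, R3 is in parallel with the load: R3‖R_L = 696.8 Ω.
Below node A the resistance is R2 + (R3‖R_L) = 7497 Ω, so V_A = 19.2 × 7497/8697 = 16.55 V.
Then V_B = V_A × (R3‖R_L)/(R2 + R3‖R_L) = 16.55 × 696.8/7497 = 1.54 V.

V ≈ 1.54 V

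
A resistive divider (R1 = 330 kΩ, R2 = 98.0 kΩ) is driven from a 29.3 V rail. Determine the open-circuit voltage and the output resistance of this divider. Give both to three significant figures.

V_th = 6.71 V, R_th = 75.6 kΩ

V_th is the open-circuit tap voltage: 29.3 × 98.0/(330 + 98.0) = 6.71 V.
With the supply zeroed, R1 and R2 appear in parallel from the tap: R_th = R1‖R2 = (330 × 98.0)/428.0 = 75.6 kΩ.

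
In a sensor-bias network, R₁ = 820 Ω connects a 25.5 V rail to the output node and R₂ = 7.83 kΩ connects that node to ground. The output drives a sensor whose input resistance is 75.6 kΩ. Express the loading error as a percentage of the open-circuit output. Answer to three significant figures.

The divider's output (Thévenin) resistance is R₁‖R₂ = 742.3 Ω.
Fractional drop under load = R_th/(R_th + R_L) = 742.3 / (742.3 + 75600) = 0.009723.
So the output falls by 0.972 %.

0.972 %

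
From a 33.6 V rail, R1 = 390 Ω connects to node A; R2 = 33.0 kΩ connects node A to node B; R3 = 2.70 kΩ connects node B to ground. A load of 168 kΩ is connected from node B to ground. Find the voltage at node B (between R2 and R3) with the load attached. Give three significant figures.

At node B, R3 is in parallel with the load: R3‖R_L = 2657 Ω.
Below node A the resistance is R2 + (R3‖R_L) = 35660 Ω, so V_A = 33.6 × 35660/36050 = 33.24 V.
Then V_B = V_A × (R3‖R_L)/(R2 + R3‖R_L) = 33.24 × 2657/35660 = 2.48 V.

V ≈ 2.48 V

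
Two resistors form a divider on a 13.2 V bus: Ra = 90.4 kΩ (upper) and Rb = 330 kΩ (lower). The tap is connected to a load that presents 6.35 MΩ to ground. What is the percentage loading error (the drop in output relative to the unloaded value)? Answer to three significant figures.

1.11 %

The divider's output (Thévenin) resistance is Ra‖Rb = 70.96 kΩ.
Fractional drop under load = R_th/(R_th + R_L) = 70.96 / (70.96 + 6350) = 0.01105.
So the output falls by 1.11 %.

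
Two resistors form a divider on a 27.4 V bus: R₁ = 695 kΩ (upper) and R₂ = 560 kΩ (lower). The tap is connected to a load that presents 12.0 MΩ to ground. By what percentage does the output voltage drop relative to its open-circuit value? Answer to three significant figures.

2.52 %

The divider's output (Thévenin) resistance is R₁‖R₂ = 310.1 kΩ.
Fractional drop under load = R_th/(R_th + R_L) = 310.1 / (310.1 + 12000) = 0.02519.
So the output falls by 2.52 %.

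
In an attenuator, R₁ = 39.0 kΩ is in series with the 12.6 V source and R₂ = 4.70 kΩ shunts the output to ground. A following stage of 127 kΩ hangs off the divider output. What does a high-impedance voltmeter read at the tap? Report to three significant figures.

V_out ≈ 1.31 V

The load sits in parallel with R₂: R₂‖R_L = (4.70 × 127) / (4.70 + 127) = 4.532 kΩ.
V_out = 12.6 × 4.532 / (39.0 + 4.532) = 12.6 × 4.532/43.53 = 1.31 V.
(Unloaded it would have been 1.36 V.)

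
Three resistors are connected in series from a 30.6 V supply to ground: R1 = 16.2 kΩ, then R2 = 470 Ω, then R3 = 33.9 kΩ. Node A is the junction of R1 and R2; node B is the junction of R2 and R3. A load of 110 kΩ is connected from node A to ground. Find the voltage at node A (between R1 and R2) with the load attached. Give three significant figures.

V ≈ 18.9 V

Below node A the series string R2+R3 = 34370 Ω sits in parallel with the 110000 Ω load: 26190 Ω.
V_A = 30.6 × 26190/(16200 + 26190) = 18.9 V.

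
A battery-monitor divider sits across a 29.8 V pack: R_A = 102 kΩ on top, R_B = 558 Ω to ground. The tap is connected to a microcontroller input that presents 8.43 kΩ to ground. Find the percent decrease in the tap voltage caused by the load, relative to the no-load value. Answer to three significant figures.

The divider's output (Thévenin) resistance is R_A‖R_B = 555.0 Ω.
Fractional drop under load = R_th/(R_th + R_L) = 555.0 / (555.0 + 8430) = 0.06177.
So the output falls by 6.18 %.

6.18 %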